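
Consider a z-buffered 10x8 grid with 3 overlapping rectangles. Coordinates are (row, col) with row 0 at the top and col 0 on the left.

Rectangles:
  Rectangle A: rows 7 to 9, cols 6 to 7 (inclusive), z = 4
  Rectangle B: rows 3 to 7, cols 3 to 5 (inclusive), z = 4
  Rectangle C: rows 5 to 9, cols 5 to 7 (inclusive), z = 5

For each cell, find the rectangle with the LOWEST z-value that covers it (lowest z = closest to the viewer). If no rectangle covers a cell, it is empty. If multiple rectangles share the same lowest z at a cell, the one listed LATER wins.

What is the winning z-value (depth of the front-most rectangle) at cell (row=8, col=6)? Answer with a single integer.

Answer: 4

Derivation:
Check cell (8,6):
  A: rows 7-9 cols 6-7 z=4 -> covers; best now A (z=4)
  B: rows 3-7 cols 3-5 -> outside (row miss)
  C: rows 5-9 cols 5-7 z=5 -> covers; best now A (z=4)
Winner: A at z=4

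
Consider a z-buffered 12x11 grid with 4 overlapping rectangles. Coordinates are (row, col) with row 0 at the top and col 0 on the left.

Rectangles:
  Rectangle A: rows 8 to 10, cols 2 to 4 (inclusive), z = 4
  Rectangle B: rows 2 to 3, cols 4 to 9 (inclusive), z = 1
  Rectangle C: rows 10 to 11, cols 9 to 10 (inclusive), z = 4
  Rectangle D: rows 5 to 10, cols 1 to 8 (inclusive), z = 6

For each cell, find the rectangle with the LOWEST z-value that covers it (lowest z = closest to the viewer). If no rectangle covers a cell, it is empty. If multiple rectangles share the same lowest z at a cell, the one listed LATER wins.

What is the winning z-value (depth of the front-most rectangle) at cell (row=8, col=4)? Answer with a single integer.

Answer: 4

Derivation:
Check cell (8,4):
  A: rows 8-10 cols 2-4 z=4 -> covers; best now A (z=4)
  B: rows 2-3 cols 4-9 -> outside (row miss)
  C: rows 10-11 cols 9-10 -> outside (row miss)
  D: rows 5-10 cols 1-8 z=6 -> covers; best now A (z=4)
Winner: A at z=4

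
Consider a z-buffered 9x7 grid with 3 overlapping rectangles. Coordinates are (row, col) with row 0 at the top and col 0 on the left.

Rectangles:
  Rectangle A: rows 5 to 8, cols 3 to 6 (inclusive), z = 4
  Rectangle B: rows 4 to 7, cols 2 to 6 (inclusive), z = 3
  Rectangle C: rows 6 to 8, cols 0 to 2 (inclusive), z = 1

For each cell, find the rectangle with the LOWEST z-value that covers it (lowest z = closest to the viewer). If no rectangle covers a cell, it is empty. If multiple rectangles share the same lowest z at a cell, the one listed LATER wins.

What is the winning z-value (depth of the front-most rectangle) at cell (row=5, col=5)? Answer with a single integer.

Check cell (5,5):
  A: rows 5-8 cols 3-6 z=4 -> covers; best now A (z=4)
  B: rows 4-7 cols 2-6 z=3 -> covers; best now B (z=3)
  C: rows 6-8 cols 0-2 -> outside (row miss)
Winner: B at z=3

Answer: 3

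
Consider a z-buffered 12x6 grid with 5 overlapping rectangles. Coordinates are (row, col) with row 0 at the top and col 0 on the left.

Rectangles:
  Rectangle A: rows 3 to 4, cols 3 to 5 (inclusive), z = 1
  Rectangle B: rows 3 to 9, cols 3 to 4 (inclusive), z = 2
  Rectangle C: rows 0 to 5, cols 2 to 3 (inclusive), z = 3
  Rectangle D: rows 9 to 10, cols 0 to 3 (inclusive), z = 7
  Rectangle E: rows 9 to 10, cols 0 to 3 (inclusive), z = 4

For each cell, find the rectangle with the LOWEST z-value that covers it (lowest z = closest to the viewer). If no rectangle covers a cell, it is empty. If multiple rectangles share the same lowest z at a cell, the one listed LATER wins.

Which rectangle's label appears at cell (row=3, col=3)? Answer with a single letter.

Check cell (3,3):
  A: rows 3-4 cols 3-5 z=1 -> covers; best now A (z=1)
  B: rows 3-9 cols 3-4 z=2 -> covers; best now A (z=1)
  C: rows 0-5 cols 2-3 z=3 -> covers; best now A (z=1)
  D: rows 9-10 cols 0-3 -> outside (row miss)
  E: rows 9-10 cols 0-3 -> outside (row miss)
Winner: A at z=1

Answer: A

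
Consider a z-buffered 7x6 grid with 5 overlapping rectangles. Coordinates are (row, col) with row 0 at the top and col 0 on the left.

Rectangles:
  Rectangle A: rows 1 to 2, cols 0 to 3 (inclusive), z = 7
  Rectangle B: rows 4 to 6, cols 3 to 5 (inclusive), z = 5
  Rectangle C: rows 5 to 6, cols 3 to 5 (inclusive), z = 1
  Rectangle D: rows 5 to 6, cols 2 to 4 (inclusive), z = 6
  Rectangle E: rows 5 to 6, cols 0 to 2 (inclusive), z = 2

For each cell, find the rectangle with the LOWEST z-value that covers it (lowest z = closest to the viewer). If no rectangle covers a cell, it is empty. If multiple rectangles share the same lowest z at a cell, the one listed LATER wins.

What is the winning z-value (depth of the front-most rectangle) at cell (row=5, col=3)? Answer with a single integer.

Check cell (5,3):
  A: rows 1-2 cols 0-3 -> outside (row miss)
  B: rows 4-6 cols 3-5 z=5 -> covers; best now B (z=5)
  C: rows 5-6 cols 3-5 z=1 -> covers; best now C (z=1)
  D: rows 5-6 cols 2-4 z=6 -> covers; best now C (z=1)
  E: rows 5-6 cols 0-2 -> outside (col miss)
Winner: C at z=1

Answer: 1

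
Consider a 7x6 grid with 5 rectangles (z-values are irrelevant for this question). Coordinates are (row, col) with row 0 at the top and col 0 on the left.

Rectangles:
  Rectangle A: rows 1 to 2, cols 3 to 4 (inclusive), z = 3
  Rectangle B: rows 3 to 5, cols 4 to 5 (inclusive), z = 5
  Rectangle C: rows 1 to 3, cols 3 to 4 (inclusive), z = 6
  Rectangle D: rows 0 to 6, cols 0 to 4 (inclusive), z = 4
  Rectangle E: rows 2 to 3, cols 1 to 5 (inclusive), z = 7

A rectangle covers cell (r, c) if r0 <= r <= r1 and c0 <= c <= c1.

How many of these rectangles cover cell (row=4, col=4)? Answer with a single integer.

Check cell (4,4):
  A: rows 1-2 cols 3-4 -> outside (row miss)
  B: rows 3-5 cols 4-5 -> covers
  C: rows 1-3 cols 3-4 -> outside (row miss)
  D: rows 0-6 cols 0-4 -> covers
  E: rows 2-3 cols 1-5 -> outside (row miss)
Count covering = 2

Answer: 2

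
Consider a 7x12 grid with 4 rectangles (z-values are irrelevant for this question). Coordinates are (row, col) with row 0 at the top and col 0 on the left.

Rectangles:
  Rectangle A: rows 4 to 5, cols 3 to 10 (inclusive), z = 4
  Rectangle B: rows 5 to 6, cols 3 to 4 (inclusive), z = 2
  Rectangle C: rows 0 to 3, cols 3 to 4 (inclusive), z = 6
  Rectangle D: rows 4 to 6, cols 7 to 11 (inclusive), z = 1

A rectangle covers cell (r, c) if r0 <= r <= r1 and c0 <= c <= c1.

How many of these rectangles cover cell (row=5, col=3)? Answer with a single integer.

Answer: 2

Derivation:
Check cell (5,3):
  A: rows 4-5 cols 3-10 -> covers
  B: rows 5-6 cols 3-4 -> covers
  C: rows 0-3 cols 3-4 -> outside (row miss)
  D: rows 4-6 cols 7-11 -> outside (col miss)
Count covering = 2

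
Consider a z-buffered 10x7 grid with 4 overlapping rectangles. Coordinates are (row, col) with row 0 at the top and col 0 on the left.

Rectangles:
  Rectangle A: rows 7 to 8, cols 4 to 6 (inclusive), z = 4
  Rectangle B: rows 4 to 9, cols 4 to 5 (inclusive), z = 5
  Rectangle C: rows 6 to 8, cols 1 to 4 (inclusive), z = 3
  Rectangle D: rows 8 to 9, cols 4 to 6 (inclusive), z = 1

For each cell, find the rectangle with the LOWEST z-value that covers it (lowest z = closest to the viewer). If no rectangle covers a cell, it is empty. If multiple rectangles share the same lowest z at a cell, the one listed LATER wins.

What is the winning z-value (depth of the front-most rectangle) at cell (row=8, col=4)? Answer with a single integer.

Answer: 1

Derivation:
Check cell (8,4):
  A: rows 7-8 cols 4-6 z=4 -> covers; best now A (z=4)
  B: rows 4-9 cols 4-5 z=5 -> covers; best now A (z=4)
  C: rows 6-8 cols 1-4 z=3 -> covers; best now C (z=3)
  D: rows 8-9 cols 4-6 z=1 -> covers; best now D (z=1)
Winner: D at z=1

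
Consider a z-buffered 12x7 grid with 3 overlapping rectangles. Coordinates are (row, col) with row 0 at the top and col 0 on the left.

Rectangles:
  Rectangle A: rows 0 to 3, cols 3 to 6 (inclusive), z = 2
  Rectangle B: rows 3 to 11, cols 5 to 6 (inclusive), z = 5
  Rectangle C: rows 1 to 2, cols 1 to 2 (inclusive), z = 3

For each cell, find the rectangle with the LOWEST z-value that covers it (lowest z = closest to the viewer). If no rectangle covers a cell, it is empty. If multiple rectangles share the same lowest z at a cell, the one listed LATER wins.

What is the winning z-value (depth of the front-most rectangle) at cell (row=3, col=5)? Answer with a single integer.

Answer: 2

Derivation:
Check cell (3,5):
  A: rows 0-3 cols 3-6 z=2 -> covers; best now A (z=2)
  B: rows 3-11 cols 5-6 z=5 -> covers; best now A (z=2)
  C: rows 1-2 cols 1-2 -> outside (row miss)
Winner: A at z=2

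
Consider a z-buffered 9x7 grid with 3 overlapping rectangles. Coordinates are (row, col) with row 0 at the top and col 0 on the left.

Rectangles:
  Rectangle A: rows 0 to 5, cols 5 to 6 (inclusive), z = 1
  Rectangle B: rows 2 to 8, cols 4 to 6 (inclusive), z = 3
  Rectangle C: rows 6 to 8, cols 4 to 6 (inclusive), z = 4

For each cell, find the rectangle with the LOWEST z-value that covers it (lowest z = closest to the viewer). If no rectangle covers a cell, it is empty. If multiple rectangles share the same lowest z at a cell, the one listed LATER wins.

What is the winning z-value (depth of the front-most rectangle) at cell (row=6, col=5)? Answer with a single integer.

Check cell (6,5):
  A: rows 0-5 cols 5-6 -> outside (row miss)
  B: rows 2-8 cols 4-6 z=3 -> covers; best now B (z=3)
  C: rows 6-8 cols 4-6 z=4 -> covers; best now B (z=3)
Winner: B at z=3

Answer: 3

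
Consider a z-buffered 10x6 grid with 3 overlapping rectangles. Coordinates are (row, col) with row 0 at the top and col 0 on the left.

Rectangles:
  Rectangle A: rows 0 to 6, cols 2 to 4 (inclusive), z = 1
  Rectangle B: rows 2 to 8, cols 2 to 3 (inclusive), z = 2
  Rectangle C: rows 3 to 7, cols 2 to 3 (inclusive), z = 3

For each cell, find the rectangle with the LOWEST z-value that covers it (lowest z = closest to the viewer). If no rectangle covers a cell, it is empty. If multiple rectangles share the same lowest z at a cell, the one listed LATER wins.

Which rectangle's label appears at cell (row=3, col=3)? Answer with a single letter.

Check cell (3,3):
  A: rows 0-6 cols 2-4 z=1 -> covers; best now A (z=1)
  B: rows 2-8 cols 2-3 z=2 -> covers; best now A (z=1)
  C: rows 3-7 cols 2-3 z=3 -> covers; best now A (z=1)
Winner: A at z=1

Answer: A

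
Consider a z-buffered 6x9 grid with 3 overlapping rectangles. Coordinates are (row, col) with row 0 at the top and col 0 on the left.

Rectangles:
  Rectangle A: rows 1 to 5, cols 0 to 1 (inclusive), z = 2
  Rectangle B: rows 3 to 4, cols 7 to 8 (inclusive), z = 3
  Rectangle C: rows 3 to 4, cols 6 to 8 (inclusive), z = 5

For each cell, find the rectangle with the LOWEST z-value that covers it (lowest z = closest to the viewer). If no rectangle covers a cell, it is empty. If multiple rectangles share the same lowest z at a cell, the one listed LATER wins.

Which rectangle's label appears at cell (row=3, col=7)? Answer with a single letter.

Check cell (3,7):
  A: rows 1-5 cols 0-1 -> outside (col miss)
  B: rows 3-4 cols 7-8 z=3 -> covers; best now B (z=3)
  C: rows 3-4 cols 6-8 z=5 -> covers; best now B (z=3)
Winner: B at z=3

Answer: B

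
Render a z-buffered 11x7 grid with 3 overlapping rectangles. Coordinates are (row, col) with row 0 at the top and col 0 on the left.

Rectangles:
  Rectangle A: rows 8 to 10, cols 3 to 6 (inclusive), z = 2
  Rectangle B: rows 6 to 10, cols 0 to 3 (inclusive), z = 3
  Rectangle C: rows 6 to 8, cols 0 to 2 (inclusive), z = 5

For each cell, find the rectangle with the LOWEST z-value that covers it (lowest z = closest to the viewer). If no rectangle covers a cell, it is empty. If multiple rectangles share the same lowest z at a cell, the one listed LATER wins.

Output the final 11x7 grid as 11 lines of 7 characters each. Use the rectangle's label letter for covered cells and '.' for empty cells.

.......
.......
.......
.......
.......
.......
BBBB...
BBBB...
BBBAAAA
BBBAAAA
BBBAAAA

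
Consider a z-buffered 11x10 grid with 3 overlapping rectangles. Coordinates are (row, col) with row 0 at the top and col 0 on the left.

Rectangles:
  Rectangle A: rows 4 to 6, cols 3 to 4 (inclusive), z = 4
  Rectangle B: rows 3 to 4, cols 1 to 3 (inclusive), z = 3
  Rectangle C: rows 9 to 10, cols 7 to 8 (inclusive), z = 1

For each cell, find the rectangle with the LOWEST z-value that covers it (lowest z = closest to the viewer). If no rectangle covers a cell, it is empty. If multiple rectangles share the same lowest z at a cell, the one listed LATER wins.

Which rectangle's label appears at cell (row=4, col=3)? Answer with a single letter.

Check cell (4,3):
  A: rows 4-6 cols 3-4 z=4 -> covers; best now A (z=4)
  B: rows 3-4 cols 1-3 z=3 -> covers; best now B (z=3)
  C: rows 9-10 cols 7-8 -> outside (row miss)
Winner: B at z=3

Answer: B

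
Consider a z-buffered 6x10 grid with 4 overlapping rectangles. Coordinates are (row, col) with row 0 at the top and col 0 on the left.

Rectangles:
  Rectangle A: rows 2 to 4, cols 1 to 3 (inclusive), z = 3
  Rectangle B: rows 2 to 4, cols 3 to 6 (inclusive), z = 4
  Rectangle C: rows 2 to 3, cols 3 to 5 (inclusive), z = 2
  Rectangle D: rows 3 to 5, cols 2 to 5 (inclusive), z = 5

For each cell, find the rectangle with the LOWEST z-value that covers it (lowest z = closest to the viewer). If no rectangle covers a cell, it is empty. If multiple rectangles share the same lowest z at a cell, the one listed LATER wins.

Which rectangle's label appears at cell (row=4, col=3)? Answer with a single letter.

Check cell (4,3):
  A: rows 2-4 cols 1-3 z=3 -> covers; best now A (z=3)
  B: rows 2-4 cols 3-6 z=4 -> covers; best now A (z=3)
  C: rows 2-3 cols 3-5 -> outside (row miss)
  D: rows 3-5 cols 2-5 z=5 -> covers; best now A (z=3)
Winner: A at z=3

Answer: A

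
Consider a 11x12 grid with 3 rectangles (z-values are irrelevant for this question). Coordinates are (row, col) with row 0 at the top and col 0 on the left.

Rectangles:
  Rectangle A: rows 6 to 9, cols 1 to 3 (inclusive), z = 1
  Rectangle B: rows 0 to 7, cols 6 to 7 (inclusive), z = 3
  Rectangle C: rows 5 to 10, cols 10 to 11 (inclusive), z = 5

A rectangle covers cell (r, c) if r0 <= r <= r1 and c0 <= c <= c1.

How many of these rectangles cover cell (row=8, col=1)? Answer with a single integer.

Answer: 1

Derivation:
Check cell (8,1):
  A: rows 6-9 cols 1-3 -> covers
  B: rows 0-7 cols 6-7 -> outside (row miss)
  C: rows 5-10 cols 10-11 -> outside (col miss)
Count covering = 1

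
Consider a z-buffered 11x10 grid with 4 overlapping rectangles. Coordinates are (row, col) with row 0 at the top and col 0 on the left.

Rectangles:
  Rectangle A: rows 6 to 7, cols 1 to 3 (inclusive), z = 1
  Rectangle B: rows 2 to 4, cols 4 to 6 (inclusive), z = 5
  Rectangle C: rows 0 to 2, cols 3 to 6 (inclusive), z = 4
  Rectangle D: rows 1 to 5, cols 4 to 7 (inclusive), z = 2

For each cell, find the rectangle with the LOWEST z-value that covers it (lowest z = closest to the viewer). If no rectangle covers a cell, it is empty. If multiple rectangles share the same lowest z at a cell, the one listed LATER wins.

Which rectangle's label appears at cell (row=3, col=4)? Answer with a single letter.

Check cell (3,4):
  A: rows 6-7 cols 1-3 -> outside (row miss)
  B: rows 2-4 cols 4-6 z=5 -> covers; best now B (z=5)
  C: rows 0-2 cols 3-6 -> outside (row miss)
  D: rows 1-5 cols 4-7 z=2 -> covers; best now D (z=2)
Winner: D at z=2

Answer: D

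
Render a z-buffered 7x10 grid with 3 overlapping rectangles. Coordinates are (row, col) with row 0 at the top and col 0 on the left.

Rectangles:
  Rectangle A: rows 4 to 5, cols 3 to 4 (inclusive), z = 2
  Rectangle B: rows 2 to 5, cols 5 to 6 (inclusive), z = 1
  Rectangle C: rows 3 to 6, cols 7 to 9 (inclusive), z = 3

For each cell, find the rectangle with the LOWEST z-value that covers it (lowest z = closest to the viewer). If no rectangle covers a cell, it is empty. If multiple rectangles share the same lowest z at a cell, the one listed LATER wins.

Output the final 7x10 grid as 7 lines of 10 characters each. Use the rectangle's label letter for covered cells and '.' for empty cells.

..........
..........
.....BB...
.....BBCCC
...AABBCCC
...AABBCCC
.......CCC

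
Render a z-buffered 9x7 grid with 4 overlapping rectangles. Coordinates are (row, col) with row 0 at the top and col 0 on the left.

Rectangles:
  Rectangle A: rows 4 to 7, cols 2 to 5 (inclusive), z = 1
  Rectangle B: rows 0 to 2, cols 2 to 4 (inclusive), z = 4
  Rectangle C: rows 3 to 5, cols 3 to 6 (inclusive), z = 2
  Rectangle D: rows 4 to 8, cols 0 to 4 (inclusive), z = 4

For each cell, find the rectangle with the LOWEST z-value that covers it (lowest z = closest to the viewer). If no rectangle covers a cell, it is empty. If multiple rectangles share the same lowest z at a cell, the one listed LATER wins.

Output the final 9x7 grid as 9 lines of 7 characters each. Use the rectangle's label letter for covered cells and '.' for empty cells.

..BBB..
..BBB..
..BBB..
...CCCC
DDAAAAC
DDAAAAC
DDAAAA.
DDAAAA.
DDDDD..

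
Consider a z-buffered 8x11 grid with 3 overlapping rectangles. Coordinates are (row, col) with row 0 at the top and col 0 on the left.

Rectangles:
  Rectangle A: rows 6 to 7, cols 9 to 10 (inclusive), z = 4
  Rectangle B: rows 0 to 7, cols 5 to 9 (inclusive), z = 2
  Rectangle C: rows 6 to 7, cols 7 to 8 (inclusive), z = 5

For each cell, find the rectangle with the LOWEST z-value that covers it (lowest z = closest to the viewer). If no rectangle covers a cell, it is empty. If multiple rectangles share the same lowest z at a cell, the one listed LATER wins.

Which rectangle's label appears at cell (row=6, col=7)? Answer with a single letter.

Answer: B

Derivation:
Check cell (6,7):
  A: rows 6-7 cols 9-10 -> outside (col miss)
  B: rows 0-7 cols 5-9 z=2 -> covers; best now B (z=2)
  C: rows 6-7 cols 7-8 z=5 -> covers; best now B (z=2)
Winner: B at z=2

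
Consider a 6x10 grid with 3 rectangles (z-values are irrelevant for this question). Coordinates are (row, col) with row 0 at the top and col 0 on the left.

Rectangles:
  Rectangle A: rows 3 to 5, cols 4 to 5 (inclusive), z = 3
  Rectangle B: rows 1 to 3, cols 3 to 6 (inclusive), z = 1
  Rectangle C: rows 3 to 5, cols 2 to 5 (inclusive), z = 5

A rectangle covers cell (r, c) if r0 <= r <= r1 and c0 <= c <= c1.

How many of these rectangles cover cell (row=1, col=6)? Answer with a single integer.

Check cell (1,6):
  A: rows 3-5 cols 4-5 -> outside (row miss)
  B: rows 1-3 cols 3-6 -> covers
  C: rows 3-5 cols 2-5 -> outside (row miss)
Count covering = 1

Answer: 1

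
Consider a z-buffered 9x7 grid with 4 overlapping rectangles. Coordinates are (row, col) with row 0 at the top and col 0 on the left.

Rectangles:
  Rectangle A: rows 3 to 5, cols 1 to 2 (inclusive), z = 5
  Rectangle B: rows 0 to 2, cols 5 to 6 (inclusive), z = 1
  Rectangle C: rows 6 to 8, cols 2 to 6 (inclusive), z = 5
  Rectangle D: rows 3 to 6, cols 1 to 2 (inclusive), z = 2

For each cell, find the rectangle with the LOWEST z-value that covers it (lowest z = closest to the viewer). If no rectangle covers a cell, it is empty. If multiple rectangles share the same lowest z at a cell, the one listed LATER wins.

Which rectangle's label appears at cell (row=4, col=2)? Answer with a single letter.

Check cell (4,2):
  A: rows 3-5 cols 1-2 z=5 -> covers; best now A (z=5)
  B: rows 0-2 cols 5-6 -> outside (row miss)
  C: rows 6-8 cols 2-6 -> outside (row miss)
  D: rows 3-6 cols 1-2 z=2 -> covers; best now D (z=2)
Winner: D at z=2

Answer: D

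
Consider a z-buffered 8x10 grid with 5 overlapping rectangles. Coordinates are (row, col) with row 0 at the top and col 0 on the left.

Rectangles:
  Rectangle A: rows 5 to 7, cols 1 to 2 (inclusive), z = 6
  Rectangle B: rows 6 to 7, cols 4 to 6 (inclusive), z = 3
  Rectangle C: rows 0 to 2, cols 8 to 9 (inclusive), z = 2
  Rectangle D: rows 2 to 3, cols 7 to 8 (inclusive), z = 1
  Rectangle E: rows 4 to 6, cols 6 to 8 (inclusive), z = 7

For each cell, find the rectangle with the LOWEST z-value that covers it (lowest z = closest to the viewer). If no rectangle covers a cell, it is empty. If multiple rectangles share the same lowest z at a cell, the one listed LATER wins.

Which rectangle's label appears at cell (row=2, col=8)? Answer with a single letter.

Check cell (2,8):
  A: rows 5-7 cols 1-2 -> outside (row miss)
  B: rows 6-7 cols 4-6 -> outside (row miss)
  C: rows 0-2 cols 8-9 z=2 -> covers; best now C (z=2)
  D: rows 2-3 cols 7-8 z=1 -> covers; best now D (z=1)
  E: rows 4-6 cols 6-8 -> outside (row miss)
Winner: D at z=1

Answer: D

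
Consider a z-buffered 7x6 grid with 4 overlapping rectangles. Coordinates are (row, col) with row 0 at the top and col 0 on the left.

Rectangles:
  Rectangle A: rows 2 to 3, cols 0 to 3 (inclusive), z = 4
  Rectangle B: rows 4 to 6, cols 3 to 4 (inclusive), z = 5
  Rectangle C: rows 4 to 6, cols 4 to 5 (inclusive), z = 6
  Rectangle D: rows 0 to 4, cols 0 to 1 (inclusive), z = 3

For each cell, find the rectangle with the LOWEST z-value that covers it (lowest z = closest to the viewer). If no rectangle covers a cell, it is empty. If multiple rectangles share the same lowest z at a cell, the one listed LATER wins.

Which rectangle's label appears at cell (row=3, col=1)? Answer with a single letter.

Answer: D

Derivation:
Check cell (3,1):
  A: rows 2-3 cols 0-3 z=4 -> covers; best now A (z=4)
  B: rows 4-6 cols 3-4 -> outside (row miss)
  C: rows 4-6 cols 4-5 -> outside (row miss)
  D: rows 0-4 cols 0-1 z=3 -> covers; best now D (z=3)
Winner: D at z=3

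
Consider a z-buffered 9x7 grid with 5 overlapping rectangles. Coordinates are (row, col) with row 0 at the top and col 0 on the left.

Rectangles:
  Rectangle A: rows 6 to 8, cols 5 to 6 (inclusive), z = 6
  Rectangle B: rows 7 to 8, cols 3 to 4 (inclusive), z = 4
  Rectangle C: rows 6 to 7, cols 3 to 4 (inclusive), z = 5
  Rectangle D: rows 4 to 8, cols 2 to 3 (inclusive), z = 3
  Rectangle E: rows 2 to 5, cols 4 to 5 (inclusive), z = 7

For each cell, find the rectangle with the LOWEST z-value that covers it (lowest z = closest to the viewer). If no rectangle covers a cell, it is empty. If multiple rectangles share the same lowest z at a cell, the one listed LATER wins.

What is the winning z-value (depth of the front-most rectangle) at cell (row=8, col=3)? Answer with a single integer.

Answer: 3

Derivation:
Check cell (8,3):
  A: rows 6-8 cols 5-6 -> outside (col miss)
  B: rows 7-8 cols 3-4 z=4 -> covers; best now B (z=4)
  C: rows 6-7 cols 3-4 -> outside (row miss)
  D: rows 4-8 cols 2-3 z=3 -> covers; best now D (z=3)
  E: rows 2-5 cols 4-5 -> outside (row miss)
Winner: D at z=3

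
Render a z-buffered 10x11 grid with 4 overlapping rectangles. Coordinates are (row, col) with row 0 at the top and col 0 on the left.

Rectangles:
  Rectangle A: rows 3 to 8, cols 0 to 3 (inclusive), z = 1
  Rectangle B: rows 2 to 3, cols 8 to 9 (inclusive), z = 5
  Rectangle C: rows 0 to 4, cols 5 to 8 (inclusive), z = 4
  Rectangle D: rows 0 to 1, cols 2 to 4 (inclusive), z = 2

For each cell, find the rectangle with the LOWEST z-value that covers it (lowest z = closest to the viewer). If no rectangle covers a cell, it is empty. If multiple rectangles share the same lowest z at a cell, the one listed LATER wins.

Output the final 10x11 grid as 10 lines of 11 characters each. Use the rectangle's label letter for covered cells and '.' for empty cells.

..DDDCCCC..
..DDDCCCC..
.....CCCCB.
AAAA.CCCCB.
AAAA.CCCC..
AAAA.......
AAAA.......
AAAA.......
AAAA.......
...........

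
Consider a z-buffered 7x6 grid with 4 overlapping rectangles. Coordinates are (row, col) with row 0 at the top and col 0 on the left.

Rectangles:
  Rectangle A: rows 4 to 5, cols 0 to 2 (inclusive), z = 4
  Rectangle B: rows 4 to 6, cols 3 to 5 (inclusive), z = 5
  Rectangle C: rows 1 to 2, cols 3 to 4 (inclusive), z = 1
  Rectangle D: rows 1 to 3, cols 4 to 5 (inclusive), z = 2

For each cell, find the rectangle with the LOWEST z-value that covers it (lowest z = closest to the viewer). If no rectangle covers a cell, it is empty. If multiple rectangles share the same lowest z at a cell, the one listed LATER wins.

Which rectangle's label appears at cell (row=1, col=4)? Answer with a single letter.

Check cell (1,4):
  A: rows 4-5 cols 0-2 -> outside (row miss)
  B: rows 4-6 cols 3-5 -> outside (row miss)
  C: rows 1-2 cols 3-4 z=1 -> covers; best now C (z=1)
  D: rows 1-3 cols 4-5 z=2 -> covers; best now C (z=1)
Winner: C at z=1

Answer: C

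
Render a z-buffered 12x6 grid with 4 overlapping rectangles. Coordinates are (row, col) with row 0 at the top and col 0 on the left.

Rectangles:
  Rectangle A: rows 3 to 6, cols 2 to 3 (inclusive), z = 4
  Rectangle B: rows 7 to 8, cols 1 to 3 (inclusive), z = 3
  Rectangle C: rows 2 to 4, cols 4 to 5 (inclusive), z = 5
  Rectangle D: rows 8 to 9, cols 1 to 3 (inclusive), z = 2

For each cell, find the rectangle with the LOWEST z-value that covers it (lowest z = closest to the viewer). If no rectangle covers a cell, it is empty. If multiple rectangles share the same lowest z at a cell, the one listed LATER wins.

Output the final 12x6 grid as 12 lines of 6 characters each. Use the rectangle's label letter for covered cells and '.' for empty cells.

......
......
....CC
..AACC
..AACC
..AA..
..AA..
.BBB..
.DDD..
.DDD..
......
......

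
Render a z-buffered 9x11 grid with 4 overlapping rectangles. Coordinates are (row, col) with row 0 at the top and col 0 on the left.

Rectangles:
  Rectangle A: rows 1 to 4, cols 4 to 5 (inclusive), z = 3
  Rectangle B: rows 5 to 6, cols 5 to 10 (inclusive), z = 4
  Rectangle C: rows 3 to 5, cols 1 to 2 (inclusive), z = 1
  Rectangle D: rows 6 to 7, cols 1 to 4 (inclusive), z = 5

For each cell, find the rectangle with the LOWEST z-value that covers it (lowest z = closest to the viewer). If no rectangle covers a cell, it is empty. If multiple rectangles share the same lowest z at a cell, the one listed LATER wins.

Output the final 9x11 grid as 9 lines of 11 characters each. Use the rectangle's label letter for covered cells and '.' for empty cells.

...........
....AA.....
....AA.....
.CC.AA.....
.CC.AA.....
.CC..BBBBBB
.DDDDBBBBBB
.DDDD......
...........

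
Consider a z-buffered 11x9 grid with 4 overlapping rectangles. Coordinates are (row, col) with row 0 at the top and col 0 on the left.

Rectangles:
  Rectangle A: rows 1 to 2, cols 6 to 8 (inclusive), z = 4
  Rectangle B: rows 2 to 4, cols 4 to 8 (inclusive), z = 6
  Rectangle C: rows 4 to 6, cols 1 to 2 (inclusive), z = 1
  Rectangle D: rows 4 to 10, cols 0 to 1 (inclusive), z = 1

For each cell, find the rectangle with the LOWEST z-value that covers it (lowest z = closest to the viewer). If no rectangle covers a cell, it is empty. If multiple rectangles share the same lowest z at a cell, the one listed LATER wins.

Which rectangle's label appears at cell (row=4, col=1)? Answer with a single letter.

Answer: D

Derivation:
Check cell (4,1):
  A: rows 1-2 cols 6-8 -> outside (row miss)
  B: rows 2-4 cols 4-8 -> outside (col miss)
  C: rows 4-6 cols 1-2 z=1 -> covers; best now C (z=1)
  D: rows 4-10 cols 0-1 z=1 -> covers; best now D (z=1)
Winner: D at z=1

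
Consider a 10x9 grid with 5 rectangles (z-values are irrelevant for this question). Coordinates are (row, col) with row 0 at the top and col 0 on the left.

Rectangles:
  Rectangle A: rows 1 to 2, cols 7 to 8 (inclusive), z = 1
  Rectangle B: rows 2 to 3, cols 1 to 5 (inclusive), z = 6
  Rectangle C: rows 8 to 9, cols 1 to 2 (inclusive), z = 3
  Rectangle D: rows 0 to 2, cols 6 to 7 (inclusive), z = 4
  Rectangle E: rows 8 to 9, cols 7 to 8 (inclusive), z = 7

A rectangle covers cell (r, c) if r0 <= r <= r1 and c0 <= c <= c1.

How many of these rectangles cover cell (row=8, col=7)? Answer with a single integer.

Answer: 1

Derivation:
Check cell (8,7):
  A: rows 1-2 cols 7-8 -> outside (row miss)
  B: rows 2-3 cols 1-5 -> outside (row miss)
  C: rows 8-9 cols 1-2 -> outside (col miss)
  D: rows 0-2 cols 6-7 -> outside (row miss)
  E: rows 8-9 cols 7-8 -> covers
Count covering = 1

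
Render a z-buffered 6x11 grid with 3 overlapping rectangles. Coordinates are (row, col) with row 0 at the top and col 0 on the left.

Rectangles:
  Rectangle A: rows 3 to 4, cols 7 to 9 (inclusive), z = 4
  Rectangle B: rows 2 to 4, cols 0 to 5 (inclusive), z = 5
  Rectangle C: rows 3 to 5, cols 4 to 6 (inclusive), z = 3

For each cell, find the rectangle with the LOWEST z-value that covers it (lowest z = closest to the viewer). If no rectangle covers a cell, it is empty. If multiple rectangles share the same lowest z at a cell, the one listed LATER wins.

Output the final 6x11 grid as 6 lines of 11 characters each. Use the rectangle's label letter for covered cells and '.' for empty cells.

...........
...........
BBBBBB.....
BBBBCCCAAA.
BBBBCCCAAA.
....CCC....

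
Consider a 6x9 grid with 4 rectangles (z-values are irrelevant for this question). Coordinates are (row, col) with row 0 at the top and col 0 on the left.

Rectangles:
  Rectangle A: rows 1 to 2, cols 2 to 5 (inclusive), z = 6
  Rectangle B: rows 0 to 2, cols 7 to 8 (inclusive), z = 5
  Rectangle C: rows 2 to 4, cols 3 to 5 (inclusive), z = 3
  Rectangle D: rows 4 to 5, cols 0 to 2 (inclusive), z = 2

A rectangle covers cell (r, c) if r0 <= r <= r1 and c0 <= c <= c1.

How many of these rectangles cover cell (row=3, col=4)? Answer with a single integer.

Answer: 1

Derivation:
Check cell (3,4):
  A: rows 1-2 cols 2-5 -> outside (row miss)
  B: rows 0-2 cols 7-8 -> outside (row miss)
  C: rows 2-4 cols 3-5 -> covers
  D: rows 4-5 cols 0-2 -> outside (row miss)
Count covering = 1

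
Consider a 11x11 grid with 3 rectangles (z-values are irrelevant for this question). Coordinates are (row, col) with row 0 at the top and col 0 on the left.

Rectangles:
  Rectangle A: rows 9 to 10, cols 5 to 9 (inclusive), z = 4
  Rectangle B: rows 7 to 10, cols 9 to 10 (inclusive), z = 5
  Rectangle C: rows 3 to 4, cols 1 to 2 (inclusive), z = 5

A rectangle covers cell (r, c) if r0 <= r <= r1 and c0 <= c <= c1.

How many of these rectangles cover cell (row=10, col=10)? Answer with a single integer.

Answer: 1

Derivation:
Check cell (10,10):
  A: rows 9-10 cols 5-9 -> outside (col miss)
  B: rows 7-10 cols 9-10 -> covers
  C: rows 3-4 cols 1-2 -> outside (row miss)
Count covering = 1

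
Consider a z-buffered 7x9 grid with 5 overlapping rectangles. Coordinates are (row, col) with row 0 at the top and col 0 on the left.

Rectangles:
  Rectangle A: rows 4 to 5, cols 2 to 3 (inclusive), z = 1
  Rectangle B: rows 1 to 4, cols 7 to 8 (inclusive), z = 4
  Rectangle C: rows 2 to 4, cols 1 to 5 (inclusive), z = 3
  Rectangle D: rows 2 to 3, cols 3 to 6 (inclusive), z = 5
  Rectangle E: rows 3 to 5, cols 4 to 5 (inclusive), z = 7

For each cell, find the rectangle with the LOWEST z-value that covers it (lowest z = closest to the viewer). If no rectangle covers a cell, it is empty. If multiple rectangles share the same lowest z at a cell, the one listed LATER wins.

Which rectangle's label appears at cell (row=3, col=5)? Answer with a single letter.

Check cell (3,5):
  A: rows 4-5 cols 2-3 -> outside (row miss)
  B: rows 1-4 cols 7-8 -> outside (col miss)
  C: rows 2-4 cols 1-5 z=3 -> covers; best now C (z=3)
  D: rows 2-3 cols 3-6 z=5 -> covers; best now C (z=3)
  E: rows 3-5 cols 4-5 z=7 -> covers; best now C (z=3)
Winner: C at z=3

Answer: C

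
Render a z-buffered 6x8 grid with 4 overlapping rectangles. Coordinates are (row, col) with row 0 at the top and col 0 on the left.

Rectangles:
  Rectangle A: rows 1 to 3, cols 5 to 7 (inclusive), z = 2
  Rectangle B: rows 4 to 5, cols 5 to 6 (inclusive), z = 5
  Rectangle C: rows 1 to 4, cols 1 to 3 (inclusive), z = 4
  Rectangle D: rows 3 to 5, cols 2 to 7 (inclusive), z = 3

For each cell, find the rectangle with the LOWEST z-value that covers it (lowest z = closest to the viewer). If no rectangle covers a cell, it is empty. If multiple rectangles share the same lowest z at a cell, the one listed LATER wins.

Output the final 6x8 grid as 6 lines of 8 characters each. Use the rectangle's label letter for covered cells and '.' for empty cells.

........
.CCC.AAA
.CCC.AAA
.CDDDAAA
.CDDDDDD
..DDDDDD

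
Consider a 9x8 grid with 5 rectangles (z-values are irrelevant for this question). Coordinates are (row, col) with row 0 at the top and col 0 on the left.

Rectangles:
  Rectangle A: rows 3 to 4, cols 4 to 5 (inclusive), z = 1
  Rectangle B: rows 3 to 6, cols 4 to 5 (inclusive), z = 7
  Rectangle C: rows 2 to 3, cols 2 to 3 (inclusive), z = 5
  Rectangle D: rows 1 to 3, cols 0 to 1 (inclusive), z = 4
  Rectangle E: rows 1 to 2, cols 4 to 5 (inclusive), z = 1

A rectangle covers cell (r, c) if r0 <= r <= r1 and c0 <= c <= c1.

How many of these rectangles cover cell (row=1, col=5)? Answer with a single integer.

Answer: 1

Derivation:
Check cell (1,5):
  A: rows 3-4 cols 4-5 -> outside (row miss)
  B: rows 3-6 cols 4-5 -> outside (row miss)
  C: rows 2-3 cols 2-3 -> outside (row miss)
  D: rows 1-3 cols 0-1 -> outside (col miss)
  E: rows 1-2 cols 4-5 -> covers
Count covering = 1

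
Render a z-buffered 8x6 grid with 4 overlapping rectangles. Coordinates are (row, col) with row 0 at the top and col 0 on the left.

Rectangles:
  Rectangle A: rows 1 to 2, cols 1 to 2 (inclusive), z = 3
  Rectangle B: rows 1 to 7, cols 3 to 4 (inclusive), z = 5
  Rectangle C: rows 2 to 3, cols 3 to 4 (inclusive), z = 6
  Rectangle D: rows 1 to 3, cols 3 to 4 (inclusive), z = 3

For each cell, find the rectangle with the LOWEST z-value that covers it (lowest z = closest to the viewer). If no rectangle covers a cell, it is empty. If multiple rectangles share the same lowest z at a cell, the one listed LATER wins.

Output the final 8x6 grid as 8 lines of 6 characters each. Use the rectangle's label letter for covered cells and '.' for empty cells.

......
.AADD.
.AADD.
...DD.
...BB.
...BB.
...BB.
...BB.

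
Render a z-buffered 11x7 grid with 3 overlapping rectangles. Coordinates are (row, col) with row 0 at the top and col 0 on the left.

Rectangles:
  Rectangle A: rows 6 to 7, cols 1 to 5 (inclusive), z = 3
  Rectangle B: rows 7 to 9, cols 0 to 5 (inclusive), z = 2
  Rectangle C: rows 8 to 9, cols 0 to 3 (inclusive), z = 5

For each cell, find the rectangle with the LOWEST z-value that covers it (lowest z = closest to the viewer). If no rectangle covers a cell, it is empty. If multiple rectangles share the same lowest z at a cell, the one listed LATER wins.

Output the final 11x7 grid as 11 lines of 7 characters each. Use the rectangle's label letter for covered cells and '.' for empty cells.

.......
.......
.......
.......
.......
.......
.AAAAA.
BBBBBB.
BBBBBB.
BBBBBB.
.......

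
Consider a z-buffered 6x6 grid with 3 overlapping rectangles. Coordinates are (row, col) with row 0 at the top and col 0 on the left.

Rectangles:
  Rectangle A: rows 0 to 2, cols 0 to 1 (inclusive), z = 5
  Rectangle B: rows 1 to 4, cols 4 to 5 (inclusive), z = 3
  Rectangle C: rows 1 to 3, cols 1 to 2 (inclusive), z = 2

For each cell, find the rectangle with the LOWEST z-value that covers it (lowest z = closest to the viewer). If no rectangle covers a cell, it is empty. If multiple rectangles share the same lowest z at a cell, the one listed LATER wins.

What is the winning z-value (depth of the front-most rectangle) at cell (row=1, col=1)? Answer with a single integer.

Answer: 2

Derivation:
Check cell (1,1):
  A: rows 0-2 cols 0-1 z=5 -> covers; best now A (z=5)
  B: rows 1-4 cols 4-5 -> outside (col miss)
  C: rows 1-3 cols 1-2 z=2 -> covers; best now C (z=2)
Winner: C at z=2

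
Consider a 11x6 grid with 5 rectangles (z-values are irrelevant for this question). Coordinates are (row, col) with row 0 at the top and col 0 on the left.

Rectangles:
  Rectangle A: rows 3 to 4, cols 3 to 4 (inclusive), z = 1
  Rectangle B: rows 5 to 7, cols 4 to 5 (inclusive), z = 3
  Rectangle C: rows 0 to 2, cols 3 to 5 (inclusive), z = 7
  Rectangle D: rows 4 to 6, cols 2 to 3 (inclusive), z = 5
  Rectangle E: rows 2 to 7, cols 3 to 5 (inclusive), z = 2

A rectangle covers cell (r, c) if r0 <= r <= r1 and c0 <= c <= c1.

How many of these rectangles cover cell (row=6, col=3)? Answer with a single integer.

Check cell (6,3):
  A: rows 3-4 cols 3-4 -> outside (row miss)
  B: rows 5-7 cols 4-5 -> outside (col miss)
  C: rows 0-2 cols 3-5 -> outside (row miss)
  D: rows 4-6 cols 2-3 -> covers
  E: rows 2-7 cols 3-5 -> covers
Count covering = 2

Answer: 2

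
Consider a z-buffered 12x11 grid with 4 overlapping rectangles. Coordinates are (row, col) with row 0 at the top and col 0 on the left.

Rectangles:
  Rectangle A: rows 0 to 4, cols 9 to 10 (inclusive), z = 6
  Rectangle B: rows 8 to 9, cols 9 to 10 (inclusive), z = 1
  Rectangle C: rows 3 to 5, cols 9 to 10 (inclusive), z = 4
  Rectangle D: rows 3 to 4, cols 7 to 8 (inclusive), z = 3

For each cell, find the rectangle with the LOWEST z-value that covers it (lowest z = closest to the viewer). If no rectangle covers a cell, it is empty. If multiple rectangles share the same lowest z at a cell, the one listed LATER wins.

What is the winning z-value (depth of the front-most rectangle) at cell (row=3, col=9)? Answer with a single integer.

Answer: 4

Derivation:
Check cell (3,9):
  A: rows 0-4 cols 9-10 z=6 -> covers; best now A (z=6)
  B: rows 8-9 cols 9-10 -> outside (row miss)
  C: rows 3-5 cols 9-10 z=4 -> covers; best now C (z=4)
  D: rows 3-4 cols 7-8 -> outside (col miss)
Winner: C at z=4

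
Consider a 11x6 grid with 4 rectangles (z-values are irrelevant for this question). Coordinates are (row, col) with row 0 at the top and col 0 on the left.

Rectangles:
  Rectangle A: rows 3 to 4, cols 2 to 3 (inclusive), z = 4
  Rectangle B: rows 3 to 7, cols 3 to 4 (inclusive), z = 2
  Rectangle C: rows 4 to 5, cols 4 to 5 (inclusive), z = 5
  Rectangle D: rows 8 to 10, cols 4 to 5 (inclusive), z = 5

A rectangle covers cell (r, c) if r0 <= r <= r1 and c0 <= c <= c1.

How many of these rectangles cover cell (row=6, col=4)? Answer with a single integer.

Answer: 1

Derivation:
Check cell (6,4):
  A: rows 3-4 cols 2-3 -> outside (row miss)
  B: rows 3-7 cols 3-4 -> covers
  C: rows 4-5 cols 4-5 -> outside (row miss)
  D: rows 8-10 cols 4-5 -> outside (row miss)
Count covering = 1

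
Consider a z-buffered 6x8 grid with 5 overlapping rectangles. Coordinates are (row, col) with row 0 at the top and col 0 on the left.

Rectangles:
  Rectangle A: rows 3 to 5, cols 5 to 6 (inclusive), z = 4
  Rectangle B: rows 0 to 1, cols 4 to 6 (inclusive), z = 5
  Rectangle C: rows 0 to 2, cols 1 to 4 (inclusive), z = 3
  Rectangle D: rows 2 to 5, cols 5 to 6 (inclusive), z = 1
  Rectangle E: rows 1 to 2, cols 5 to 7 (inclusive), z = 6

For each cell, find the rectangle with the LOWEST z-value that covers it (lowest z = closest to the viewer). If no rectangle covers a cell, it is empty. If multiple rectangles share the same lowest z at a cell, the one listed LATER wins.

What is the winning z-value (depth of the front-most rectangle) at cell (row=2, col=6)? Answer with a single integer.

Check cell (2,6):
  A: rows 3-5 cols 5-6 -> outside (row miss)
  B: rows 0-1 cols 4-6 -> outside (row miss)
  C: rows 0-2 cols 1-4 -> outside (col miss)
  D: rows 2-5 cols 5-6 z=1 -> covers; best now D (z=1)
  E: rows 1-2 cols 5-7 z=6 -> covers; best now D (z=1)
Winner: D at z=1

Answer: 1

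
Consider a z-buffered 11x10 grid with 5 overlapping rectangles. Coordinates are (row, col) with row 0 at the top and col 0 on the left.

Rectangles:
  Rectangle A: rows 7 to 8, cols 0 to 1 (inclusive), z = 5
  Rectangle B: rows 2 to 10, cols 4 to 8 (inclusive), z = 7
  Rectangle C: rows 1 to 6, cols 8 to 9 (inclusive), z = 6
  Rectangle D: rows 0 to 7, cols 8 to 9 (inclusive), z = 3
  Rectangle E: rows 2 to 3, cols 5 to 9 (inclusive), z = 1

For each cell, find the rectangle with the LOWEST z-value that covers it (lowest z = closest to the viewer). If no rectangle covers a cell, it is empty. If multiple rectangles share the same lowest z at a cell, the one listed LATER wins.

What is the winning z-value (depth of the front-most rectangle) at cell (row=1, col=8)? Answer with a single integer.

Answer: 3

Derivation:
Check cell (1,8):
  A: rows 7-8 cols 0-1 -> outside (row miss)
  B: rows 2-10 cols 4-8 -> outside (row miss)
  C: rows 1-6 cols 8-9 z=6 -> covers; best now C (z=6)
  D: rows 0-7 cols 8-9 z=3 -> covers; best now D (z=3)
  E: rows 2-3 cols 5-9 -> outside (row miss)
Winner: D at z=3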